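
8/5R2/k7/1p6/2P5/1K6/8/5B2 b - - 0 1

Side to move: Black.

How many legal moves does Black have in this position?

Black to move; king on a6.
In check: no.
Legal moves: Kb6, Ka5, bxc4+, b4.
Count: 4.

4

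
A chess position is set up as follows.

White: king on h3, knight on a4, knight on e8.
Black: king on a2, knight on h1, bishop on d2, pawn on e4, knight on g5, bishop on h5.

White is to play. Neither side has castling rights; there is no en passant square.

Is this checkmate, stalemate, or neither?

neither

White to move; white king on h3.
In check: yes, from the black knight on g5.
Legal moves for White: Kh4, Kh2, Kg2.
White is in check but has 3 legal moves → neither.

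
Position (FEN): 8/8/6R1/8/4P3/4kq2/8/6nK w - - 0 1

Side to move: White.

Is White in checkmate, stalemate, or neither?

White to move; white king on h1.
In check: yes, from the black queen on f3.
Legal moves for White: Kh2, Kxg1, Rg2.
White is in check but has 3 legal moves → neither.

neither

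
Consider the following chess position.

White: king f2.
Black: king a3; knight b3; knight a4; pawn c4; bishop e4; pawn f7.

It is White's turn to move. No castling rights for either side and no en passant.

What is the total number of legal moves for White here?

White to move; king on f2.
In check: no.
Legal moves: Kg3, Ke3, Ke2, Kg1, Kf1, Ke1.
Count: 6.

6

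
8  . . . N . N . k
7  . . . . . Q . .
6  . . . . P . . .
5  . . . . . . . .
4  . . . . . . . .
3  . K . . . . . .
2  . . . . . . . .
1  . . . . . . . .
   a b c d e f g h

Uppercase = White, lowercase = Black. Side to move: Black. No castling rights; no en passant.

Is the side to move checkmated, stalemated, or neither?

Black to move; black king on h8.
In check: no.
King squares — g7: attacked by Qf7; h7: attacked by Qf7; g8: attacked by Qf7.
Legal moves for Black: none.
Not in check and no legal moves → stalemate.

stalemate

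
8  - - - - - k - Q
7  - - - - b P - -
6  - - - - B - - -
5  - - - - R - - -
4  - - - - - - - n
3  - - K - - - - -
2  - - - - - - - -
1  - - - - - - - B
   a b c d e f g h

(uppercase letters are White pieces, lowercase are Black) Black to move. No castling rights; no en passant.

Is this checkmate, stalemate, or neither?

checkmate

Black to move; black king on f8.
In check: yes, from the white queen on h8.
King squares — e7: own bishop; f7: attacked by Be6; g7: attacked by Qh8; e8: attacked by Pf7; g8: attacked by Pf7.
Legal moves for Black: none.
In check with no legal moves → checkmate.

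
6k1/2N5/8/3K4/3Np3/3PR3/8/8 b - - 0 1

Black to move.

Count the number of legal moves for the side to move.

6

Black to move; king on g8.
In check: no.
Legal moves: Kh8, Kf8, Kh7, Kg7, Kf7, exd3.
Count: 6.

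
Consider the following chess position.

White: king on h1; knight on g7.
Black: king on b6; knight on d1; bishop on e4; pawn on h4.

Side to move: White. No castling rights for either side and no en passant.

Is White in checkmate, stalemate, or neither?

White to move; white king on h1.
In check: yes, from the black bishop on e4.
Legal moves for White: Kh2, Kg1.
White is in check but has 2 legal moves → neither.

neither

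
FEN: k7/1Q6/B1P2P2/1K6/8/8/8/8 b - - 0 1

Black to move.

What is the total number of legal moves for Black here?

Black to move; king on a8.
In check: yes, from the white queen on b7.
Legal moves: none.
Count: 0.

0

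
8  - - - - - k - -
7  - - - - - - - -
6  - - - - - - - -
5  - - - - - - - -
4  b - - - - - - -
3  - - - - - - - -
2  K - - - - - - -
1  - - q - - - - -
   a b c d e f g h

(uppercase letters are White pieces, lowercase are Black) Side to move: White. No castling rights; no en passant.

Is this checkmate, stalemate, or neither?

White to move; white king on a2.
In check: no.
King squares — a1: attacked by Qc1; b1: attacked by Qc1; b2: attacked by Qc1; a3: attacked by Qc1; b3: attacked by Ba4.
Legal moves for White: none.
Not in check and no legal moves → stalemate.

stalemate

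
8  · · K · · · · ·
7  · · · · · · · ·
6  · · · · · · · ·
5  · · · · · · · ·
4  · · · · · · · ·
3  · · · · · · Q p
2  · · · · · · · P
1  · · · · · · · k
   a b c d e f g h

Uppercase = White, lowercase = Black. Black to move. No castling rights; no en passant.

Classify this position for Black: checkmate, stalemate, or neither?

stalemate

Black to move; black king on h1.
In check: no.
King squares — g1: attacked by Qg3; g2: attacked by Qg3; h2: attacked by Qg3.
Legal moves for Black: none.
Not in check and no legal moves → stalemate.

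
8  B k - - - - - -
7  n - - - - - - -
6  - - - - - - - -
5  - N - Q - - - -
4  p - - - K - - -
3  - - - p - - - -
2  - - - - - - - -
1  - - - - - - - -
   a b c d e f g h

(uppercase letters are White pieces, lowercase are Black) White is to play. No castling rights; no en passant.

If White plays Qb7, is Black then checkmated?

yes

After Qb7: black king on b8; in check: yes, from the white queen on b7.
King squares — a7: own knight; b7: attacked by Ba8; c7: attacked by Nb5; a8: attacked by Qb7; c8: attacked by Qb7.
Black has no legal moves → checkmate.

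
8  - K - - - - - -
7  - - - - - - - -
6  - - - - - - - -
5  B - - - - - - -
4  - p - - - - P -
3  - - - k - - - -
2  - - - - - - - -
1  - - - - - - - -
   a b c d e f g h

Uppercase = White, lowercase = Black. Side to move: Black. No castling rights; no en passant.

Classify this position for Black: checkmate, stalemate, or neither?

neither

Black to move; black king on d3.
In check: no.
Legal moves for Black: Ke4, Kd4, Kc4, Ke3, Kc3, Ke2, Kd2, Kc2, b3.
Black has 9 legal moves and is not in check → neither.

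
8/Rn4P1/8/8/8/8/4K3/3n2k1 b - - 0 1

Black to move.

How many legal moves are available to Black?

11

Black to move; king on g1.
In check: no.
Legal moves: Nd8, Nd6, Nc5, Na5, Kh2, Kg2, Kh1, Ne3, Nc3+, Nf2, Nb2.
Count: 11.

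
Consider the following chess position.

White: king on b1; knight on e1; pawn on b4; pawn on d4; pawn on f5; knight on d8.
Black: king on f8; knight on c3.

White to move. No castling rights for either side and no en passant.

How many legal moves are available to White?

4

White to move; king on b1.
In check: yes, from the black knight on c3.
Legal moves: Kc2, Kb2, Kc1, Ka1.
Count: 4.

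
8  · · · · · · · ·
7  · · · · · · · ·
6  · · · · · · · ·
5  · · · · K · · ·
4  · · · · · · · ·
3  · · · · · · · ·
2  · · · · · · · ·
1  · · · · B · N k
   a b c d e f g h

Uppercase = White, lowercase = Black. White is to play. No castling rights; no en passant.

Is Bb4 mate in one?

no

After Bb4: black king on h1; in check: no.
Black is not in check, so this cannot be checkmate.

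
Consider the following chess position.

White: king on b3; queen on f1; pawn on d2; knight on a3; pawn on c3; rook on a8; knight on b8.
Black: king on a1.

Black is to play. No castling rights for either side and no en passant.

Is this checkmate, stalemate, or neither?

checkmate

Black to move; black king on a1.
In check: yes, from the white queen on f1.
King squares — b1: attacked by Qf1; a2: attacked by Kb3; b2: attacked by Kb3.
Legal moves for Black: none.
In check with no legal moves → checkmate.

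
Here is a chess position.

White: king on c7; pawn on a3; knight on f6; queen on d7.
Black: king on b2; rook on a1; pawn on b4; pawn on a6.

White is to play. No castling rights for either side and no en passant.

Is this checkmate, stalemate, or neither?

neither

White to move; white king on c7.
In check: no.
Legal moves for White include: Qe8, Qd8, Qc8, Qh7, Qg7, Qf7, Qe7, Qe6, Qd6, Qc6, Qf5, Qd5, Qb5, Qg4, Qd4+, Qa4, Qh3, Qd3, ... (list truncated; more exist).
White has legal moves and is not in check → neither.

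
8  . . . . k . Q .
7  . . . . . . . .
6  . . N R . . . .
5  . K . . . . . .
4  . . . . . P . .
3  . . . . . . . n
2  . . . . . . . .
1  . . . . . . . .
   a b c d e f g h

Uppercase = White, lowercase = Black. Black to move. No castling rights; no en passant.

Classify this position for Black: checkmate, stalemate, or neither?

Black to move; black king on e8.
In check: yes, from the white queen on g8.
King squares — d7: attacked by Rd6; e7: attacked by Nc6; f7: attacked by Qg8; d8: attacked by Nc6; f8: attacked by Qg8.
Legal moves for Black: none.
In check with no legal moves → checkmate.

checkmate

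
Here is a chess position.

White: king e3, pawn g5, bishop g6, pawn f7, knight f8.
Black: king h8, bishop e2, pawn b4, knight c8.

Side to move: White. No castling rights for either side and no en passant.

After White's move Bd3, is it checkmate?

After Bd3: black king on h8; in check: no.
Black is not in check, so this cannot be checkmate.

no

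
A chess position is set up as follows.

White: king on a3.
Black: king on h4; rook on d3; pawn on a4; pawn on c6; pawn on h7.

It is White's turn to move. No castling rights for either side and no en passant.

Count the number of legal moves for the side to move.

White to move; king on a3.
In check: yes, from the black rook on d3.
Legal moves: Kb4, Kxa4, Kb2, Ka2.
Count: 4.

4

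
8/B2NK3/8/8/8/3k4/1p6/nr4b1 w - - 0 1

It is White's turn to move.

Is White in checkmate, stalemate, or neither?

neither

White to move; white king on e7.
In check: no.
Legal moves for White include: Kf8, Ke8, Kd8, Kf7, Kf6, Ke6, Kd6, Nf8, Nb8, Nf6, Nb6, Ne5+, Nc5+, Bb8, Bb6, Bc5, Bd4, Be3, ... (list truncated; more exist).
White has legal moves and is not in check → neither.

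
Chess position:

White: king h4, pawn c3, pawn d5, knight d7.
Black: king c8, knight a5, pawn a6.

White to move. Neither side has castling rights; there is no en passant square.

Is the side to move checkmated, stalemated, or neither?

White to move; white king on h4.
In check: no.
Legal moves for White: Nf8, Nb8, Nf6, Nb6+, Ne5, Nc5, Kh5, Kg5, Kg4, Kh3, Kg3, d6, c4.
White has 13 legal moves and is not in check → neither.

neither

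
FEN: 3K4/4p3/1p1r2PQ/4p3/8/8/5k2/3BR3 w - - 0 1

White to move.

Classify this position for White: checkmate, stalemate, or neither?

neither

White to move; white king on d8.
In check: yes, from the black rook on d6.
King squares — c7: available; d7: attacked by Rd6; e7: available; c8: available; e8: available.
Legal moves for White: Ke8, Kc8, Kxe7, Kc7.
White is in check but has 4 legal moves → neither.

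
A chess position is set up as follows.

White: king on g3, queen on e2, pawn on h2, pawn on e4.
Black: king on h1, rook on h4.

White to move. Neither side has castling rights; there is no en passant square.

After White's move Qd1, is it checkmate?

yes

After Qd1: black king on h1; in check: yes, from the white queen on d1.
King squares — g1: attacked by Qd1; g2: attacked by Kg3; h2: attacked by Kg3.
Black has no legal moves → checkmate.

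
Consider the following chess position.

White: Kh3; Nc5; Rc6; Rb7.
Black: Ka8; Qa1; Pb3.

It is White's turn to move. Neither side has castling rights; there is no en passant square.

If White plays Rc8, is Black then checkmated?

yes

After Rc8: black king on a8; in check: yes, from the white rook on c8.
King squares — a7: attacked by Rb7; b7: attacked by Nc5; b8: attacked by Rb7.
Black has no legal moves → checkmate.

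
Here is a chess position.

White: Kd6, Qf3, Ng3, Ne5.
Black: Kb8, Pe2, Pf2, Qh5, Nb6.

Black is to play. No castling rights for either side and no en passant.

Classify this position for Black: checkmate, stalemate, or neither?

Black to move; black king on b8.
In check: no.
Legal moves for Black include: Kc8, Ka7, Nc8+, Na8, Nd7, Nd5, Nc4+, Na4, Qh8, Qe8, Qh7, Qf7, Qh6+, Qg6+, Qg5, Qf5, Qxe5+, Qh4, ... (list truncated; more exist).
Black has legal moves and is not in check → neither.

neither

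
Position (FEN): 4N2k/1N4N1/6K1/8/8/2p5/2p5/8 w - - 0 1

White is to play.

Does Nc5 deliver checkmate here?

no

After Nc5: black king on h8; in check: no.
Black is not in check, so this cannot be checkmate.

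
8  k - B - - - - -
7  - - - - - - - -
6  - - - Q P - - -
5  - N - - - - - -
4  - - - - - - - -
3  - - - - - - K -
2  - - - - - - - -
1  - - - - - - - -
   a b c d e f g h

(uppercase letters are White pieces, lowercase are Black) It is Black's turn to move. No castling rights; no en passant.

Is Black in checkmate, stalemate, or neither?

stalemate

Black to move; black king on a8.
In check: no.
King squares — a7: attacked by Nb5; b7: attacked by Bc8; b8: attacked by Qd6.
Legal moves for Black: none.
Not in check and no legal moves → stalemate.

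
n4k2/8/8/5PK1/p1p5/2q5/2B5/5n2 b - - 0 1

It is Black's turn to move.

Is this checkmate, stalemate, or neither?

Black to move; black king on f8.
In check: no.
Legal moves for Black include: Kg8, Ke8, Kg7, Kf7, Ke7, Nc7, Nb6, Qh8, Qg7+, Qf6+, Qe5, Qa5, Qd4, Qb4, Qh3, Qg3+, Qf3, Qe3+, ... (list truncated; more exist).
Black has legal moves and is not in check → neither.

neither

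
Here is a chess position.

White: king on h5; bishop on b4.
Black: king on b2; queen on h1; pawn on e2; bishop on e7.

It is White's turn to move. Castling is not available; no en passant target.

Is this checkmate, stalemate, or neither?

White to move; white king on h5.
In check: yes, from the black queen on h1.
Legal moves for White: Kg6, Kg4.
White is in check but has 2 legal moves → neither.

neither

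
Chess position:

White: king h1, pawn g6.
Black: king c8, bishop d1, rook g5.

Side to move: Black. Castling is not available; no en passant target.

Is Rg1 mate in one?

After Rg1: white king on h1; in check: yes, from the black rook on g1.
White has 2 legal replies: Kh2, Kxg1.
In check but a legal move exists → not checkmate.

no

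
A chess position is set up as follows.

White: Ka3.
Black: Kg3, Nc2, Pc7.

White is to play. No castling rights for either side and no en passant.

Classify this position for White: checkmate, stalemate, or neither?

White to move; white king on a3.
In check: yes, from the black knight on c2.
Legal moves for White: Ka4, Kb3, Kb2, Ka2.
White is in check but has 4 legal moves → neither.

neither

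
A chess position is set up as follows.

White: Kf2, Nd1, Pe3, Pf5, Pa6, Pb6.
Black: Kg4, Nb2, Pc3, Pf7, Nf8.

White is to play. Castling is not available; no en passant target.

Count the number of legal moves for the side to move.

11

White to move; king on f2.
In check: no.
Legal moves: Kg2, Ke2, Kg1, Kf1, Ke1, Nxc3, Nxb2, b7, a7, f6, e4.
Count: 11.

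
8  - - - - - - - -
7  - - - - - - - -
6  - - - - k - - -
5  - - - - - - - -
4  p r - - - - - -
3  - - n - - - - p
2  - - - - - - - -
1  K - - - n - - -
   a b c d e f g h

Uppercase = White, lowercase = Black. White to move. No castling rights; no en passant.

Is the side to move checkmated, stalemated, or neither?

stalemate

White to move; white king on a1.
In check: no.
King squares — b1: attacked by Nc3; a2: attacked by Nc3; b2: attacked by Rb4.
Legal moves for White: none.
Not in check and no legal moves → stalemate.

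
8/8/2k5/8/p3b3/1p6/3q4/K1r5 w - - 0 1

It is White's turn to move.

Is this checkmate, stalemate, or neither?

White to move; white king on a1.
In check: yes, from the black rook on c1.
King squares — b1: attacked by Rc1; a2: attacked by Qd2; b2: attacked by Qd2.
Legal moves for White: none.
In check with no legal moves → checkmate.

checkmate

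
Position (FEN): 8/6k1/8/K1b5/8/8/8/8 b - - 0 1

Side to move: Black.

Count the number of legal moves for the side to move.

19

Black to move; king on g7.
In check: no.
Legal moves: Kh8, Kg8, Kf8, Kh7, Kf7, Kh6, Kg6, Kf6, Bf8, Be7, Ba7, Bd6, Bb6+, Bd4, Bb4+, Be3, Ba3, Bf2, Bg1.
Count: 19.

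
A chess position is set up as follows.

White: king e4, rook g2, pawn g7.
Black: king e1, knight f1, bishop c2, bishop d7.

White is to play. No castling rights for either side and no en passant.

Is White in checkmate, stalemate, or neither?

White to move; white king on e4.
In check: yes, from the black bishop on c2.
Legal moves for White: Ke5, Kd5, Kf4, Kd4, Kf3, Rxc2.
White is in check but has 6 legal moves → neither.

neither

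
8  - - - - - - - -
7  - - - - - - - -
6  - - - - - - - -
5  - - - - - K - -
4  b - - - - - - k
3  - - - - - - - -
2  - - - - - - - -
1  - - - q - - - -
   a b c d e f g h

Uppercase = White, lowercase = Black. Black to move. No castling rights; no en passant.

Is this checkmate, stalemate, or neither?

Black to move; black king on h4.
In check: no.
Legal moves for Black include: Kh5, Kh3, Kg3, Be8, Bd7+, Bc6, Bb5, Bb3, Bc2+, Qd8, Qd7+, Qd6, Qh5+, Qd5+, Qg4+, Qd4, Qf3+, Qd3+, ... (list truncated; more exist).
Black has legal moves and is not in check → neither.

neither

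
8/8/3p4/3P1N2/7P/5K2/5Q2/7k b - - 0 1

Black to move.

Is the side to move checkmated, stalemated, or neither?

stalemate

Black to move; black king on h1.
In check: no.
King squares — g1: attacked by Qf2; g2: attacked by Qf2; h2: attacked by Qf2.
Legal moves for Black: none.
Not in check and no legal moves → stalemate.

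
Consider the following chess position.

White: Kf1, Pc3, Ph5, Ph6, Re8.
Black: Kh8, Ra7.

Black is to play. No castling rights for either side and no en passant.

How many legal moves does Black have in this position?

1

Black to move; king on h8.
In check: yes, from the white rook on e8.
Legal moves: Kh7.
Count: 1.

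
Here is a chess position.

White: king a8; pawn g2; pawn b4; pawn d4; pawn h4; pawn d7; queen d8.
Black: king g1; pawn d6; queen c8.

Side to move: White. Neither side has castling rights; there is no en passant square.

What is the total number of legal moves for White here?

6

White to move; king on a8.
In check: yes, from the black queen on c8.
Legal moves: Ka7, Qxc8, dxc8=Q, dxc8=R, dxc8=B, dxc8=N.
Count: 6.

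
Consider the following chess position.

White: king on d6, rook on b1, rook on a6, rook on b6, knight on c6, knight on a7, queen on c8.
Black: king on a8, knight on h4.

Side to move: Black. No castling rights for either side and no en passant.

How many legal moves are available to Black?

Black to move; king on a8.
In check: yes, from the white queen on c8.
Legal moves: none.
Count: 0.

0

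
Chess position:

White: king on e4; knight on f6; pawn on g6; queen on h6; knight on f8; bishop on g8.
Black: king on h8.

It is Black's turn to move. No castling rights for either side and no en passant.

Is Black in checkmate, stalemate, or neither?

Black to move; black king on h8.
In check: yes, from the white queen on h6.
King squares — g7: attacked by Qh6; h7: attacked by Nf6; g8: attacked by Nf6.
Legal moves for Black: none.
In check with no legal moves → checkmate.

checkmate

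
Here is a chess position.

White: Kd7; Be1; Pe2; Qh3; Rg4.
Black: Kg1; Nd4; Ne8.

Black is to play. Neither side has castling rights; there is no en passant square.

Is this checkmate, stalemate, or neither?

checkmate

Black to move; black king on g1.
In check: yes, from the white rook on g4.
King squares — f1: attacked by Qh3; h1: attacked by Qh3; f2: attacked by Be1; g2: attacked by Qh3; h2: attacked by Qh3.
Legal moves for Black: none.
In check with no legal moves → checkmate.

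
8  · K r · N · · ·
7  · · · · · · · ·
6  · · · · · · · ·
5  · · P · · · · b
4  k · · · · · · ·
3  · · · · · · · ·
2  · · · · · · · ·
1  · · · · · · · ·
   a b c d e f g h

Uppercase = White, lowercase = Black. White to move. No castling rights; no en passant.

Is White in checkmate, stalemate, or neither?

White to move; white king on b8.
In check: yes, from the black rook on c8.
King squares — a7: available; b7: available; c7: attacked by Rc8; a8: attacked by Rc8; c8: available.
Legal moves for White: Kxc8, Kb7, Ka7.
White is in check but has 3 legal moves → neither.

neither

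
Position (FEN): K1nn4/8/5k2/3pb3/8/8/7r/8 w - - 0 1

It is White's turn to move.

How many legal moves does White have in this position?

White to move; king on a8.
In check: no.
Legal moves: none.
Count: 0.

0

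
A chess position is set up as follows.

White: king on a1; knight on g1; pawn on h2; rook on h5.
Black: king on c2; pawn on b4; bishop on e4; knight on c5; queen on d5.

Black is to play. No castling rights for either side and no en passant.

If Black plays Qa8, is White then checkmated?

yes

After Qa8: white king on a1; in check: yes, from the black queen on a8.
King squares — b1: attacked by Kc2; a2: attacked by Qa8; b2: attacked by Kc2.
White has no legal moves → checkmate.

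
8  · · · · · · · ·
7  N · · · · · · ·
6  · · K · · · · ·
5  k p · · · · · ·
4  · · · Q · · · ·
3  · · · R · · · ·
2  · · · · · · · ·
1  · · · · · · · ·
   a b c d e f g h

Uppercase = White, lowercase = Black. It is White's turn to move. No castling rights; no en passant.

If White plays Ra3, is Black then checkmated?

After Ra3: black king on a5; in check: yes, from the white rook on a3.
King squares — a4: attacked by Ra3; b4: attacked by Qd4; b5: own pawn; a6: attacked by Ra3; b6: attacked by Qd4.
Black has no legal moves → checkmate.

yes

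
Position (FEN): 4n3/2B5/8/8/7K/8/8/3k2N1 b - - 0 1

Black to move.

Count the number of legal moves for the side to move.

Black to move; king on d1.
In check: no.
Legal moves: Ng7, Nxc7, Nf6, Nd6, Kd2, Kc2, Ke1, Kc1.
Count: 8.

8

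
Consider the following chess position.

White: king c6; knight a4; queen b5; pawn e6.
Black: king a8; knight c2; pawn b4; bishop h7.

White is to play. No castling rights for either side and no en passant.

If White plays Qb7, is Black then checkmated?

After Qb7: black king on a8; in check: yes, from the white queen on b7.
King squares — a7: attacked by Qb7; b7: attacked by Kc6; b8: attacked by Qb7.
Black has no legal moves → checkmate.

yes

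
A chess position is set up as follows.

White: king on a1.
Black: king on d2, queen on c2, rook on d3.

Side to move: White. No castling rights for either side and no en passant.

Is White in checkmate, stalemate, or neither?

White to move; white king on a1.
In check: no.
King squares — b1: attacked by Qc2; a2: attacked by Qc2; b2: attacked by Qc2.
Legal moves for White: none.
Not in check and no legal moves → stalemate.

stalemate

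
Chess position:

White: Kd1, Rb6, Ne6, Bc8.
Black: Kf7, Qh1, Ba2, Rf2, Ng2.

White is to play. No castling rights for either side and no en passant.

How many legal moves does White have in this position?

0

White to move; king on d1.
In check: yes, from the black queen on h1.
Legal moves: none.
Count: 0.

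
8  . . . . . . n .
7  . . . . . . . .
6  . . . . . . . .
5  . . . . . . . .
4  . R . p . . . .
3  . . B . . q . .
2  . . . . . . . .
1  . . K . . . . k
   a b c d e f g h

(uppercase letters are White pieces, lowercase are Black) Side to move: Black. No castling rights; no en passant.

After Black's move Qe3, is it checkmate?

no

After Qe3: white king on c1; in check: yes, from the black queen on e3.
White has 5 legal replies: Kc2, Kb2, Kd1, Kb1, Bd2.
In check but a legal move exists → not checkmate.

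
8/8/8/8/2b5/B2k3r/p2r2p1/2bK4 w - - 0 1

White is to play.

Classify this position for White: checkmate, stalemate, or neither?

neither

White to move; white king on d1.
In check: yes, from the black rook on d2.
King squares — c1: available; e1: available; c2: attacked by Rd2; d2: attacked by Bc1; e2: attacked by Rd2.
Legal moves for White: Ke1, Kxc1.
White is in check but has 2 legal moves → neither.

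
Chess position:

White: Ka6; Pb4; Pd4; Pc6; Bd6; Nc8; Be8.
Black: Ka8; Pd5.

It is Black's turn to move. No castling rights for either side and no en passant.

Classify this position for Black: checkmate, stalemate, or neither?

Black to move; black king on a8.
In check: no.
King squares — a7: attacked by Ka6; b7: attacked by Ka6; b8: attacked by Bd6.
Legal moves for Black: none.
Not in check and no legal moves → stalemate.

stalemate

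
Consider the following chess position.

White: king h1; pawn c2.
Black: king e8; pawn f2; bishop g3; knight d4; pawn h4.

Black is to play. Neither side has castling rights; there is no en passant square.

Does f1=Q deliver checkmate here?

yes

After f1=Q: white king on h1; in check: yes, from the black queen on f1.
King squares — g1: attacked by Qf1; g2: attacked by Qf1; h2: attacked by Bg3.
White has no legal moves → checkmate.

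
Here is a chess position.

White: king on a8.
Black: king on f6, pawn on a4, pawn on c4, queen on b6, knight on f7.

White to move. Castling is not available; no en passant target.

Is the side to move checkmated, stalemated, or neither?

White to move; white king on a8.
In check: no.
King squares — a7: attacked by Qb6; b7: attacked by Qb6; b8: attacked by Qb6.
Legal moves for White: none.
Not in check and no legal moves → stalemate.

stalemate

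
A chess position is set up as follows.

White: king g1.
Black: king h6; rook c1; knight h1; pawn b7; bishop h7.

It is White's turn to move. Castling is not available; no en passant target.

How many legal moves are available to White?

White to move; king on g1.
In check: yes, from the black rook on c1.
Legal moves: Kh2, Kg2.
Count: 2.

2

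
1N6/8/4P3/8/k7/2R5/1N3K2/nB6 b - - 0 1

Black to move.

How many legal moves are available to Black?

Black to move; king on a4.
In check: yes, from the white knight on b2.
Legal moves: Kb5, Ka5, Kb4.
Count: 3.

3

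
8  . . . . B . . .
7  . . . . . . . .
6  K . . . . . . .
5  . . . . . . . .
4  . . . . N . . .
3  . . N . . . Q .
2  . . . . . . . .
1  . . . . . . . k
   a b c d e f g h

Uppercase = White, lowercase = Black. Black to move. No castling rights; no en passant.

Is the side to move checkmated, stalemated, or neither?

Black to move; black king on h1.
In check: no.
King squares — g1: attacked by Qg3; g2: attacked by Qg3; h2: attacked by Qg3.
Legal moves for Black: none.
Not in check and no legal moves → stalemate.

stalemate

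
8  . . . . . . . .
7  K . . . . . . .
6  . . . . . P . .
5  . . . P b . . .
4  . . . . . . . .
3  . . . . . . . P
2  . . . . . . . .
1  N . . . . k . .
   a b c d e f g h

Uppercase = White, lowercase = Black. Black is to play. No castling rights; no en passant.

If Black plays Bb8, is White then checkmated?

After Bb8: white king on a7; in check: yes, from the black bishop on b8.
White has 5 legal replies: Kxb8, Ka8, Kb7, Kb6, Ka6.
In check but a legal move exists → not checkmate.

no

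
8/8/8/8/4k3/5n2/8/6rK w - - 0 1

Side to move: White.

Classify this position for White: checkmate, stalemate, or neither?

checkmate

White to move; white king on h1.
In check: yes, from the black rook on g1.
King squares — g1: attacked by Nf3; g2: attacked by Rg1; h2: attacked by Nf3.
Legal moves for White: none.
In check with no legal moves → checkmate.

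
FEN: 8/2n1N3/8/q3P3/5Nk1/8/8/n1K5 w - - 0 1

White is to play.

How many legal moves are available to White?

White to move; king on c1.
In check: no.
Legal moves: Ng8, Nc8, Neg6, Nc6, Nf5, Ned5, Nfg6, Ne6, Nh5, Nfd5, Nh3, Nd3, Ng2, Ne2, Kb2, Kd1, Kb1, e6.
Count: 18.

18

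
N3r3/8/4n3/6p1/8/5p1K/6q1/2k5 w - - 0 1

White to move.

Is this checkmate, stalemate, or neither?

checkmate

White to move; white king on h3.
In check: yes, from the black queen on g2.
King squares — g2: attacked by Pf3; h2: attacked by Qg2; g3: attacked by Qg2; g4: attacked by Qg2; h4: attacked by Pg5.
Legal moves for White: none.
In check with no legal moves → checkmate.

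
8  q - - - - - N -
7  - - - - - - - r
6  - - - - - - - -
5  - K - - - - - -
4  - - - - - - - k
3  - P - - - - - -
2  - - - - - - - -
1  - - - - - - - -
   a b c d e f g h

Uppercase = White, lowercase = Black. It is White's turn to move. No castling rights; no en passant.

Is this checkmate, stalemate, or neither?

White to move; white king on b5.
In check: no.
Legal moves for White: Ne7, Nh6, Nf6, Kb6, Kc5, Kc4, Kb4, b4.
White has 8 legal moves and is not in check → neither.

neither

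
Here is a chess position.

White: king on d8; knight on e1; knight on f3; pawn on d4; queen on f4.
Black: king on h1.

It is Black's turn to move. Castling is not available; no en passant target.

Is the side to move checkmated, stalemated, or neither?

stalemate

Black to move; black king on h1.
In check: no.
King squares — g1: attacked by Nf3; g2: attacked by Ne1; h2: attacked by Nf3.
Legal moves for Black: none.
Not in check and no legal moves → stalemate.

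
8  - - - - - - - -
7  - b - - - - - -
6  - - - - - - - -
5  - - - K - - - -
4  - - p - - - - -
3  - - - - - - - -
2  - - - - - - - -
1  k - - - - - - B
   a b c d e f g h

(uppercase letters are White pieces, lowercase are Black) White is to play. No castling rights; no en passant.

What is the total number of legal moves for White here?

6

White to move; king on d5.
In check: yes, from the black bishop on b7.
Legal moves: Ke6, Kd6, Ke5, Kc5, Kd4, Kxc4.
Count: 6.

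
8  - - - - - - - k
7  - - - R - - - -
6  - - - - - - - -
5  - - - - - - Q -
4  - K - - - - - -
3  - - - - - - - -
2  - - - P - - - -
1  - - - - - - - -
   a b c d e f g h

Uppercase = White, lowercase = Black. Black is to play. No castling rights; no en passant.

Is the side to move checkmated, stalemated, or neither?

Black to move; black king on h8.
In check: no.
King squares — g7: attacked by Qg5; h7: attacked by Rd7; g8: attacked by Qg5.
Legal moves for Black: none.
Not in check and no legal moves → stalemate.

stalemate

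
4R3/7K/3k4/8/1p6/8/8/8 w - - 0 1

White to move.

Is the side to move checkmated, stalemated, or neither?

neither

White to move; white king on h7.
In check: no.
Legal moves for White include: Rh8, Rg8, Rf8, Rd8+, Rc8, Rb8, Ra8, Re7, Re6+, Re5, Re4, Re3, Re2, Re1, Kh8, Kg8, Kg7, Kh6, ... (list truncated; more exist).
White has legal moves and is not in check → neither.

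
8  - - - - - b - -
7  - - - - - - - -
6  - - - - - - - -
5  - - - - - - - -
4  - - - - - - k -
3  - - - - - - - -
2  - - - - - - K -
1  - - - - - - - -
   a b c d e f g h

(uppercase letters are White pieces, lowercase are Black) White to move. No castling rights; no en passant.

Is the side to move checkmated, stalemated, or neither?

White to move; white king on g2.
In check: no.
Legal moves for White: Kh2, Kf2, Kh1, Kg1, Kf1.
White has 5 legal moves and is not in check → neither.

neither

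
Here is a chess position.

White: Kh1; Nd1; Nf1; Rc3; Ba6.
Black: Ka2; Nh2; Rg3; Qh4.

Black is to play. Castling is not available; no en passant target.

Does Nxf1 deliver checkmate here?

After Nxf1: white king on h1; in check: yes, from the black queen on h4.
King squares — g1: attacked by Rg3; g2: attacked by Rg3; h2: attacked by Nf1.
White has no legal moves → checkmate.

yes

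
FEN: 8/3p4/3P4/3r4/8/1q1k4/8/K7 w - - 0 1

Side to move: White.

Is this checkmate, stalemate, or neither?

stalemate

White to move; white king on a1.
In check: no.
King squares — b1: attacked by Qb3; a2: attacked by Qb3; b2: attacked by Qb3.
Legal moves for White: none.
Not in check and no legal moves → stalemate.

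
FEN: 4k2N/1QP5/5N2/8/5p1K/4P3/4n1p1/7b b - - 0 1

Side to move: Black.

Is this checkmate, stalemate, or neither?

Black to move; black king on e8.
In check: yes, from the white knight on f6.
Legal moves for Black: Kf8, Ke7.
Black is in check but has 2 legal moves → neither.

neither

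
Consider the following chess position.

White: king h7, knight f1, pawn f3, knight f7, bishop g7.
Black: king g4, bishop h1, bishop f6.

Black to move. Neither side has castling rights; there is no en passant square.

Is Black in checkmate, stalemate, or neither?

neither

Black to move; black king on g4.
In check: yes, from the white pawn on f3.
Legal moves for Black: Kh5, Kf5, Kh4, Kf4, Kh3, Kxf3, Bxf3.
Black is in check but has 7 legal moves → neither.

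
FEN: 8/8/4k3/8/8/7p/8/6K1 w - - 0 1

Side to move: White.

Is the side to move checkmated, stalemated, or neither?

neither

White to move; white king on g1.
In check: no.
Legal moves for White: Kh2, Kf2, Kh1, Kf1.
White has 4 legal moves and is not in check → neither.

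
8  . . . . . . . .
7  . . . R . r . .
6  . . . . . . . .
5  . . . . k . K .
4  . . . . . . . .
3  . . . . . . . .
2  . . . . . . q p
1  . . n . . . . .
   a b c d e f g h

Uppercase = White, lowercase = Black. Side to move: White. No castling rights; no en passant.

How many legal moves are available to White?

3

White to move; king on g5.
In check: yes, from the black queen on g2.
Legal moves: Kh6, Kh5, Kh4.
Count: 3.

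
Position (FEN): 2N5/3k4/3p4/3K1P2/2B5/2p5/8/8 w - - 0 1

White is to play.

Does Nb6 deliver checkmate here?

After Nb6: black king on d7; in check: yes, from the white knight on b6.
Black has 4 legal replies: Ke8, Kd8, Ke7, Kc7.
In check but a legal move exists → not checkmate.

no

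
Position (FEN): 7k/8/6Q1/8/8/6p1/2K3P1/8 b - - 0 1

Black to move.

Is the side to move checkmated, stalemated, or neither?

stalemate

Black to move; black king on h8.
In check: no.
King squares — g7: attacked by Qg6; h7: attacked by Qg6; g8: attacked by Qg6.
Legal moves for Black: none.
Not in check and no legal moves → stalemate.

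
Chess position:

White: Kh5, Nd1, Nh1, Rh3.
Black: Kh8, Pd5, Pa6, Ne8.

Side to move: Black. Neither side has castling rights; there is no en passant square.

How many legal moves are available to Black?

9

Black to move; king on h8.
In check: no.
Legal moves: Kg8, Kh7, Kg7, Ng7+, Nc7, Nf6+, Nd6, a5, d4.
Count: 9.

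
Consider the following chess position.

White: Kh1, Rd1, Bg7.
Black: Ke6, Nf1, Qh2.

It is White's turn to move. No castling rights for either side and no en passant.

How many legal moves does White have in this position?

0

White to move; king on h1.
In check: yes, from the black queen on h2.
Legal moves: none.
Count: 0.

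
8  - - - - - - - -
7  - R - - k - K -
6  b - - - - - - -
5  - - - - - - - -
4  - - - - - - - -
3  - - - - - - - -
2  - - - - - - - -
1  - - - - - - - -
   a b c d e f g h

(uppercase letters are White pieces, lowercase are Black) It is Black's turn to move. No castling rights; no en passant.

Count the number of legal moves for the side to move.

5

Black to move; king on e7.
In check: yes, from the white rook on b7.
Legal moves: Ke8, Kd8, Ke6, Kd6, Bxb7.
Count: 5.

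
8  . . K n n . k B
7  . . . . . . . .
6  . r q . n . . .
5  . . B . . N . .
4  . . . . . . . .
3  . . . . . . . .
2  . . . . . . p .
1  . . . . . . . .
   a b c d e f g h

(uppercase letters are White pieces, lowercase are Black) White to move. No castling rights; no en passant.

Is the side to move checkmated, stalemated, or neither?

White to move; white king on c8.
In check: yes, from the black queen on c6.
King squares — b7: attacked by Rb6; c7: attacked by Qc6; d7: attacked by Qc6; b8: attacked by Rb6; d8: attacked by Ne6.
Legal moves for White: none.
In check with no legal moves → checkmate.

checkmate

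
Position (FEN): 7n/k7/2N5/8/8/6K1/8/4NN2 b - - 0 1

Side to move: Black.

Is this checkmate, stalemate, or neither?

neither

Black to move; black king on a7.
In check: yes, from the white knight on c6.
King squares — a6: available; b6: available; b7: available; a8: available; b8: attacked by Nc6.
Legal moves for Black: Ka8, Kb7, Kb6, Ka6.
Black is in check but has 4 legal moves → neither.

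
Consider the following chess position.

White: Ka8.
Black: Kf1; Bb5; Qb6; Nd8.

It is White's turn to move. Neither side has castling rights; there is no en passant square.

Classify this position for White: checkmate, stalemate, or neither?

White to move; white king on a8.
In check: no.
King squares — a7: attacked by Qb6; b7: attacked by Qb6; b8: attacked by Qb6.
Legal moves for White: none.
Not in check and no legal moves → stalemate.

stalemate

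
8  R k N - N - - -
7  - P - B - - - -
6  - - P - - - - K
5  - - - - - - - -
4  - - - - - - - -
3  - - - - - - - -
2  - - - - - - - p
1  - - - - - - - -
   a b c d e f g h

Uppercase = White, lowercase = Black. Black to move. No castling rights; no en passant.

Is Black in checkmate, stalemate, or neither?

Black to move; black king on b8.
In check: yes, from the white rook on a8.
King squares — a7: attacked by Ra8; b7: attacked by Pc6; c7: attacked by Ne8; a8: attacked by Pb7; c8: attacked by Pb7.
Legal moves for Black: none.
In check with no legal moves → checkmate.

checkmate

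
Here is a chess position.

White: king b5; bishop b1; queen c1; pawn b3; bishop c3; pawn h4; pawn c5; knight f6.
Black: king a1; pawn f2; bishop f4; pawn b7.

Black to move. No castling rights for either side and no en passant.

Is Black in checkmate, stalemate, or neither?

Black to move; black king on a1.
In check: yes, from the white bishop on c3.
King squares — b1: attacked by Qc1; a2: attacked by Bb1; b2: attacked by Qc1.
Legal moves for Black: none.
In check with no legal moves → checkmate.

checkmate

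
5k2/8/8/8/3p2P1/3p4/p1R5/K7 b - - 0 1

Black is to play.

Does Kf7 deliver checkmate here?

no

After Kf7: white king on a1; in check: no.
White is not in check, so this cannot be checkmate.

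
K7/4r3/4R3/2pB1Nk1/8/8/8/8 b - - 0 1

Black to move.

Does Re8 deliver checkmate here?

no

After Re8: white king on a8; in check: yes, from the black rook on e8.
White has 3 legal replies: Kb7, Ka7, Rxe8.
In check but a legal move exists → not checkmate.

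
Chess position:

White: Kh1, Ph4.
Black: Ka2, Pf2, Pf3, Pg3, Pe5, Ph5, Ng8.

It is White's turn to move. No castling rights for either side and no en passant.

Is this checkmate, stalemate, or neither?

White to move; white king on h1.
In check: no.
King squares — g1: attacked by Pf2; g2: attacked by Pf3; h2: attacked by Pg3.
Legal moves for White: none.
Not in check and no legal moves → stalemate.

stalemate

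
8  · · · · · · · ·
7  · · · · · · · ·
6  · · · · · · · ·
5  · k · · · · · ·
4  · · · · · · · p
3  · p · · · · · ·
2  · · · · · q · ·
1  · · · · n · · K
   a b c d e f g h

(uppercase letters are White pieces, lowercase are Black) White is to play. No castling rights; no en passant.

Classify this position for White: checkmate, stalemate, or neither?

White to move; white king on h1.
In check: no.
King squares — g1: attacked by Qf2; g2: attacked by Ne1; h2: attacked by Qf2.
Legal moves for White: none.
Not in check and no legal moves → stalemate.

stalemate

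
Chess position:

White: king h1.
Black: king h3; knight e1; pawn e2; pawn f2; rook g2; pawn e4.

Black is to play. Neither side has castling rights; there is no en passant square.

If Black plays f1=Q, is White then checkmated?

yes

After f1=Q: white king on h1; in check: yes, from the black queen on f1.
King squares — g1: attacked by Qf1; g2: attacked by Ne1; h2: attacked by Rg2.
White has no legal moves → checkmate.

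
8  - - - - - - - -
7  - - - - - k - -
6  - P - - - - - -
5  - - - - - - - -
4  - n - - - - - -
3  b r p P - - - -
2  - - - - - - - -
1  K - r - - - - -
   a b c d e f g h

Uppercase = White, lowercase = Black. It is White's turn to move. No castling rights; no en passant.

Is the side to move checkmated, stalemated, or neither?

checkmate

White to move; white king on a1.
In check: yes, from the black rook on c1.
King squares — b1: attacked by Rc1; a2: attacked by Nb4; b2: attacked by Ba3.
Legal moves for White: none.
In check with no legal moves → checkmate.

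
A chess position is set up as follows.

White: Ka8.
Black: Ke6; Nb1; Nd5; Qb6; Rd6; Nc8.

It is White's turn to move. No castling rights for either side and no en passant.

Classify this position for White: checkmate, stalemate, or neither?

stalemate

White to move; white king on a8.
In check: no.
King squares — a7: attacked by Qb6; b7: attacked by Qb6; b8: attacked by Qb6.
Legal moves for White: none.
Not in check and no legal moves → stalemate.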